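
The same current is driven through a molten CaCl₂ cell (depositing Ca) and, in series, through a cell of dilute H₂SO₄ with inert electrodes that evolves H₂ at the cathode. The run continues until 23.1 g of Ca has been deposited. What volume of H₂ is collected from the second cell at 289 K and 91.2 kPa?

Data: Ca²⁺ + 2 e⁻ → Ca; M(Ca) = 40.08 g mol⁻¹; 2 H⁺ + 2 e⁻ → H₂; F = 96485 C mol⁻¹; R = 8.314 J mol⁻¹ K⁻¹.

15.2 L

n(Ca) = 23.1 / 40.08 = 0.5763 mol, so n(e⁻) = 2 × 0.5763 = 1.153 mol.
The cells are in series, so the same 1.153 mol of electrons passes through the second cell.
2 H⁺ + 2 e⁻ → H₂ — 2 mol e⁻ per mol H₂, so n(H₂) = 1.153/2 = 0.5763 mol.
V = nRT/P = (0.5763 × 8.314 × 289) / (91.2 × 10³) = 0.0152 m³ = 15.2 L.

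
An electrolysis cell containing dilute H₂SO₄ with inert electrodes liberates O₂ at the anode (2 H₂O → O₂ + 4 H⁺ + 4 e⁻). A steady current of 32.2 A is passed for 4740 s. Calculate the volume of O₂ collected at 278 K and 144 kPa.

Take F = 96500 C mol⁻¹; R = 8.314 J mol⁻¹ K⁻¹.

Q = I·t = 32.20 A × 4740.0 s = 152600 C.
n(e⁻) = Q/F = 152600 / 96500 = 1.582 mol.
4 electrons are transferred per O₂ molecule, so n(O₂) = 1.582 / 4 = 0.3954 mol.
V = nRT/P = (0.3954 × 8.314 × 278) / (144 × 10³ Pa) = 0.00635 m³ = 6.35 L.

6.35 L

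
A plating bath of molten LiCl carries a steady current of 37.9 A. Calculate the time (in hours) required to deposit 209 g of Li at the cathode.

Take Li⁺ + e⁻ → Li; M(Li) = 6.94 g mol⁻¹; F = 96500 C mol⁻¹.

n(Li) = m/M = 209 / 6.94 = 30.12 mol.
Each Li atom requires 1 electron, so n(e⁻) = 1 × 30.12 = 30.12 mol.
Q = n(e⁻)·F = 30.12 × 96500 = 2906000 C.
t = Q/I = 2906000 / 37.90 A = 76680 s = 21.3 h.

21.3 h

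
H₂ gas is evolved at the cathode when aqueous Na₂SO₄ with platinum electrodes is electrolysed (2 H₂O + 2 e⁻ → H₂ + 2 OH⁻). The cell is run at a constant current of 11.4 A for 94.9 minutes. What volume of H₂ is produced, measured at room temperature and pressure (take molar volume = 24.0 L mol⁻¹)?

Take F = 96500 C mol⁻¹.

Q = I·t = 11.40 A × 5694.0 s = 64910 C.
n(e⁻) = Q/F = 64910 / 96500 = 0.6727 mol.
2 electrons are transferred per H₂ molecule, so n(H₂) = 0.6727 / 2 = 0.3363 mol.
V = n × V_m = 0.3363 × 24.0 = 8.07 L.

8.07 L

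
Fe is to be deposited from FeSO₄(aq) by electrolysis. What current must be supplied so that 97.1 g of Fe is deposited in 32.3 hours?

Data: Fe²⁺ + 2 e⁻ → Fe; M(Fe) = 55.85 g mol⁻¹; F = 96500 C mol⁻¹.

2.89 A

n(Fe) = 97.1 / 55.85 = 1.739 mol.
n(e⁻) = 2 × 1.739 = 3.477 mol.
Q = n(e⁻)·F = 3.477 × 96500 = 335500 C.
I = Q/t = 335500 / 116280 s = 2.89 A.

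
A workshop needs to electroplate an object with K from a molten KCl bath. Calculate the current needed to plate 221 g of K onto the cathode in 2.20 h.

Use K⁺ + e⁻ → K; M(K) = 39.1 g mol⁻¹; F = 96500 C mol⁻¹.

68.9 A

n(K) = 221 / 39.1 = 5.652 mol.
n(e⁻) = 1 × 5.652 = 5.652 mol.
Q = n(e⁻)·F = 5.652 × 96500 = 545400 C.
I = Q/t = 545400 / 7920.0 s = 68.9 A.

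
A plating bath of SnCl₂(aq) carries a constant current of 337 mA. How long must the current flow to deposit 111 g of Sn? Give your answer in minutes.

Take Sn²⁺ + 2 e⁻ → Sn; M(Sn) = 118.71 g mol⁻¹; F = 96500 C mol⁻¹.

n(Sn) = m/M = 111 / 118.71 = 0.9351 mol.
Each Sn atom requires 2 electrons, so n(e⁻) = 2 × 0.9351 = 1.870 mol.
Q = n(e⁻)·F = 1.870 × 96500 = 180500 C.
t = Q/I = 180500 / 0.3370 A = 535500 s = 8930 min.

8930 min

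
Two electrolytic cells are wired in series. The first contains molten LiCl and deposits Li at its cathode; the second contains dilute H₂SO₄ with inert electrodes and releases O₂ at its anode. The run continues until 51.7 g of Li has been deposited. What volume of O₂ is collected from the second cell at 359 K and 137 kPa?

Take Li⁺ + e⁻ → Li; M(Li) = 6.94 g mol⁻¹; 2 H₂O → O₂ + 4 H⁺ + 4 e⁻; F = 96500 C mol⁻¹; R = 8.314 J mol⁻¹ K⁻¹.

n(Li) = 51.7 / 6.94 = 7.450 mol, so n(e⁻) = 1 × 7.450 = 7.450 mol.
The cells are in series, so the same 7.450 mol of electrons passes through the second cell.
2 H₂O → O₂ + 4 H⁺ + 4 e⁻ — 4 mol e⁻ per mol O₂, so n(O₂) = 7.450/4 = 1.862 mol.
V = nRT/P = (1.862 × 8.314 × 359) / (137 × 10³) = 0.0406 m³ = 40.6 L.

40.6 L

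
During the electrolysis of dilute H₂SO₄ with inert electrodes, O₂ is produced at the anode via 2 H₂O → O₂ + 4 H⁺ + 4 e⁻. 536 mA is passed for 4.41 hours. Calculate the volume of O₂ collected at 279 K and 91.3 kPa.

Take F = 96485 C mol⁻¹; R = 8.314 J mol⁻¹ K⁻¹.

0.560 L

Q = I·t = 0.5360 A × 15876 s = 8510 C.
n(e⁻) = Q/F = 8510 / 96485 = 0.08820 mol.
4 electrons are transferred per O₂ molecule, so n(O₂) = 0.08820 / 4 = 0.02205 mol.
V = nRT/P = (0.02205 × 8.314 × 279) / (91.3 × 10³ Pa) = 5.60 × 10⁻⁴ m³ = 0.560 L.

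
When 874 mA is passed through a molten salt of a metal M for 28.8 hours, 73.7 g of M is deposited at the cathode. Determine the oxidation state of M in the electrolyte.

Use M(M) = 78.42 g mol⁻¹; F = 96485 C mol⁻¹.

+1

Q = I·t = 0.8740 A × 103680 s = 90620 C, so n(e⁻) = 90620/96485 = 0.9392 mol.
n(M) deposited = 73.7 / 78.42 = 0.9398 mol.
Electrons per atom = n(e⁻)/n(M) = 0.9392 / 0.9398 = 0.999 ≈ 1, so the ion is M⁺.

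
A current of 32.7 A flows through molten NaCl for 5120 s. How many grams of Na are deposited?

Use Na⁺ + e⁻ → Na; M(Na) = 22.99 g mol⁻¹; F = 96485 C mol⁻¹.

39.9 g

Q = I·t = 32.70 A × 5120.0 s = 167400 C.
n(e⁻) = Q/F = 167400 / 96485 = 1.735 mol.
Na⁺ + e⁻ → Na, so n(Na) = n(e⁻)/1 = 1.735 mol.
m = n·M = 1.735 × 22.99 = 39.9 g.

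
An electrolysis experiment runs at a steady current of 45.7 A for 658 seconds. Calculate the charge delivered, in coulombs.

30100 C

Q = I·t = 45.70 A × 658.00 s = 30100 C.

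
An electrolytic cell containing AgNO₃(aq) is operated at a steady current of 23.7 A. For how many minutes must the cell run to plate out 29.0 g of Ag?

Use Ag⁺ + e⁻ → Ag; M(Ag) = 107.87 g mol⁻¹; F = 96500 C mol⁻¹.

18.2 min

n(Ag) = m/M = 29.0 / 107.87 = 0.2688 mol.
Each Ag atom requires 1 electron, so n(e⁻) = 1 × 0.2688 = 0.2688 mol.
Q = n(e⁻)·F = 0.2688 × 96500 = 25940 C.
t = Q/I = 25940 / 23.70 A = 1095 s = 18.2 min.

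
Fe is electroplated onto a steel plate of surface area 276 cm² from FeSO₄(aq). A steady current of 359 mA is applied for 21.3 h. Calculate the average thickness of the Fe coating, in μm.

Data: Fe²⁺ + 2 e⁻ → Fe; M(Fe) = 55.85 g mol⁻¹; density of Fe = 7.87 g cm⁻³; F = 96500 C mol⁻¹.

Q = I·t = 0.3590 × 76680 = 27530 C; n(e⁻) = 0.2853 mol.
n(Fe) = n(e⁻)/2 = 0.1426 mol, so m = 0.1426 × 55.85 = 7.966 g.
Volume = m/ρ = 7.966 / 7.87 = 1.012 cm³.
Thickness = V/A = 1.012 / 276 = 0.00367 cm = 36.7 μm.

36.7 μm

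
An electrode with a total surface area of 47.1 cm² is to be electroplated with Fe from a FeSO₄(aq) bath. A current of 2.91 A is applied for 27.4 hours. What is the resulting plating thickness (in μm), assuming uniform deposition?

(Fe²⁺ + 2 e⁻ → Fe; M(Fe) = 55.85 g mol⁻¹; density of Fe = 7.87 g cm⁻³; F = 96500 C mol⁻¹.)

2240 μm

Q = I·t = 2.910 × 98640 = 287000 C; n(e⁻) = 2.975 mol.
n(Fe) = n(e⁻)/2 = 1.487 mol, so m = 1.487 × 55.85 = 83.06 g.
Volume = m/ρ = 83.06 / 7.87 = 10.55 cm³.
Thickness = V/A = 10.55 / 47.1 = 0.224 cm = 2240 μm.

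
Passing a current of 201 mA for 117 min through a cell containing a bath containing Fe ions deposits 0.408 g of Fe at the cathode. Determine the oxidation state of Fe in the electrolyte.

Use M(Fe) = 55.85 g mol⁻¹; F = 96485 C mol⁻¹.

+2

Q = I·t = 0.2010 A × 7020.0 s = 1411 C, so n(e⁻) = 1411/96485 = 0.01462 mol.
n(Fe) deposited = 0.408 / 55.85 = 0.007305 mol.
Electrons per atom = n(e⁻)/n(Fe) = 0.01462 / 0.007305 = 2.00 ≈ 2, so the ion is Fe²⁺.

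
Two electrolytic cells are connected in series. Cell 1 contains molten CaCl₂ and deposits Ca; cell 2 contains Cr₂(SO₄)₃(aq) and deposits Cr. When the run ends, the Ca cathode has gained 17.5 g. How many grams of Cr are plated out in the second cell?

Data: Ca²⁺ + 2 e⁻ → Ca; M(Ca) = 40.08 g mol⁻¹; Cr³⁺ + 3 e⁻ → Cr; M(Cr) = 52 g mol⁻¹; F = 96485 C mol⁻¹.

n(Ca) = 17.5 / 40.08 = 0.4366 mol.
Since Ca²⁺ + 2 e⁻ → Ca, n(e⁻) passed = 2 × 0.4366 = 0.8733 mol.
Cells in series carry the same charge, so the same 0.8733 mol of electrons passes through cell 2.
Cr³⁺ + 3 e⁻ → Cr, so n(Cr) = 0.8733 / 3 = 0.2911 mol.
m(Cr) = 0.2911 × 52 = 15.1 g.

15.1 g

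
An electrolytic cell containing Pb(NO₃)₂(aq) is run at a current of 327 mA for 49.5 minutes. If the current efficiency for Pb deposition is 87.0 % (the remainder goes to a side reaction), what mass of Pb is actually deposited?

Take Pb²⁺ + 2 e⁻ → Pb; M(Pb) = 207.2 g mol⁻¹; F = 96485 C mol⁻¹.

Q = I·t = 0.3270 × 2970.0 = 971.2 C.
n(e⁻) = 971.2/96485 = 0.01007 mol; theoretically n(Pb) = 0.01007/2 = 0.005033 mol, m_theo = 1.043 g.
At 87.0 % efficiency, m_actual = 0.870 × 1.043 = 0.907 g.

0.907 g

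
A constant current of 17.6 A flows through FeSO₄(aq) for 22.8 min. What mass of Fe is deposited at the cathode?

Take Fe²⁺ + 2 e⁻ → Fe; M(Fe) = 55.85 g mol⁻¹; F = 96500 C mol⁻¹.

Q = I·t = 17.60 A × 1368.0 s = 24080 C.
n(e⁻) = Q/F = 24080 / 96500 = 0.2495 mol.
Fe²⁺ + 2 e⁻ → Fe, so n(Fe) = n(e⁻)/2 = 0.1248 mol.
m = n·M = 0.1248 × 55.85 = 6.97 g.

6.97 g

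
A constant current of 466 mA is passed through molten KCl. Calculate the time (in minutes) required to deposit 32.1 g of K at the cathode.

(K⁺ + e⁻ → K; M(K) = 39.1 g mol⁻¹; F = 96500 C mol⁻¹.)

2830 min

n(K) = m/M = 32.1 / 39.1 = 0.8210 mol.
Each K atom requires 1 electron, so n(e⁻) = 1 × 0.8210 = 0.8210 mol.
Q = n(e⁻)·F = 0.8210 × 96500 = 79220 C.
t = Q/I = 79220 / 0.4660 A = 170000 s = 2830 min.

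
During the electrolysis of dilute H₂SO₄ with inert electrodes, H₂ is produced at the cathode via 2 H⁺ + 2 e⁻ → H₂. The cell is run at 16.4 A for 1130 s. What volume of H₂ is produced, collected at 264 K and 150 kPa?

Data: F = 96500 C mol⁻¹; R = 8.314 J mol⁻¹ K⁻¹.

1.41 L

Q = I·t = 16.40 A × 1130.0 s = 18530 C.
n(e⁻) = Q/F = 18530 / 96500 = 0.1920 mol.
2 electrons are transferred per H₂ molecule, so n(H₂) = 0.1920 / 2 = 0.09602 mol.
V = nRT/P = (0.09602 × 8.314 × 264) / (150 × 10³ Pa) = 0.00141 m³ = 1.41 L.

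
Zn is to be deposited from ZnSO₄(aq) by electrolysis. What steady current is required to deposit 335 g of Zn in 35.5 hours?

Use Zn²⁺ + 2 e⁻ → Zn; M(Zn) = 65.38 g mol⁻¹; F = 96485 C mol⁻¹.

7.74 A

n(Zn) = 335 / 65.38 = 5.124 mol.
n(e⁻) = 2 × 5.124 = 10.25 mol.
Q = n(e⁻)·F = 10.25 × 96485 = 988800 C.
I = Q/t = 988800 / 127800 s = 7.74 A.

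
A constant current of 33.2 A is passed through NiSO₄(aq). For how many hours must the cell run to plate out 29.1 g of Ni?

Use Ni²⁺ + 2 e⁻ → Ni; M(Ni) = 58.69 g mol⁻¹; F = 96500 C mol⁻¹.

0.801 h

n(Ni) = m/M = 29.1 / 58.69 = 0.4958 mol.
Each Ni atom requires 2 electrons, so n(e⁻) = 2 × 0.4958 = 0.9917 mol.
Q = n(e⁻)·F = 0.9917 × 96500 = 95690 C.
t = Q/I = 95690 / 33.20 A = 2882 s = 0.801 h.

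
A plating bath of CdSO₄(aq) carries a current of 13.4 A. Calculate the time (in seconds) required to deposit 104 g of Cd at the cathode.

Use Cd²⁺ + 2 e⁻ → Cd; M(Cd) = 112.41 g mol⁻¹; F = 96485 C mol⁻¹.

n(Cd) = m/M = 104 / 112.41 = 0.9252 mol.
Each Cd atom requires 2 electrons, so n(e⁻) = 2 × 0.9252 = 1.850 mol.
Q = n(e⁻)·F = 1.850 × 96485 = 178500 C.
t = Q/I = 178500 / 13.40 A = 13320 s.

13300 s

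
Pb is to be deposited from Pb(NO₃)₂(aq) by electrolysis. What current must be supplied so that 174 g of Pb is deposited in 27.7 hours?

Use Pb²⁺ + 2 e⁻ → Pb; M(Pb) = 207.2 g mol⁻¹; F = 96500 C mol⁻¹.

1.63 A

n(Pb) = 174 / 207.2 = 0.8398 mol.
n(e⁻) = 2 × 0.8398 = 1.680 mol.
Q = n(e⁻)·F = 1.680 × 96500 = 162100 C.
I = Q/t = 162100 / 99720 s = 1.63 A.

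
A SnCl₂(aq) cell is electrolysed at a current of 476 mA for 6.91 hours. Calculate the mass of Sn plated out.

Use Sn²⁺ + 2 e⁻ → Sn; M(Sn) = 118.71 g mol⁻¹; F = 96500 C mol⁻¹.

7.28 g

Q = I·t = 0.4760 A × 24876 s = 11840 C.
n(e⁻) = Q/F = 11840 / 96500 = 0.1227 mol.
Sn²⁺ + 2 e⁻ → Sn, so n(Sn) = n(e⁻)/2 = 0.06135 mol.
m = n·M = 0.06135 × 118.71 = 7.28 g.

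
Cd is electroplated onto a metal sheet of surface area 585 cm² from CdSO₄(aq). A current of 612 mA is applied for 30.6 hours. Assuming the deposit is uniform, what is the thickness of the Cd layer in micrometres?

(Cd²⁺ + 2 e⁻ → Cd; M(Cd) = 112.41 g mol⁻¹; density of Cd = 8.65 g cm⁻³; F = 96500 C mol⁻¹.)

77.6 μm

Q = I·t = 0.6120 × 110160 = 67420 C; n(e⁻) = 0.6986 mol.
n(Cd) = n(e⁻)/2 = 0.3493 mol, so m = 0.3493 × 112.41 = 39.27 g.
Volume = m/ρ = 39.27 / 8.65 = 4.539 cm³.
Thickness = V/A = 4.539 / 585 = 0.00776 cm = 77.6 μm.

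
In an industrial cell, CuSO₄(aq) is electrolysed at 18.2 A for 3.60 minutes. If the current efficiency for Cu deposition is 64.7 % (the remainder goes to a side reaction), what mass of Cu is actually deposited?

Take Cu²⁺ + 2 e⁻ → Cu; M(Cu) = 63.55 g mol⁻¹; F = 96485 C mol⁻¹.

0.838 g

Q = I·t = 18.20 × 216.00 = 3931 C.
n(e⁻) = 3931/96485 = 0.04074 mol; theoretically n(Cu) = 0.04074/2 = 0.02037 mol, m_theo = 1.295 g.
At 64.7 % efficiency, m_actual = 0.647 × 1.295 = 0.838 g.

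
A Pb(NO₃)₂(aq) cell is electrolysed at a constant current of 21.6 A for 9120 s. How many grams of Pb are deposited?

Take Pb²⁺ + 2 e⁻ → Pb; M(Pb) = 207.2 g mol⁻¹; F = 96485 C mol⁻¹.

Q = I·t = 21.60 A × 9120.0 s = 197000 C.
n(e⁻) = Q/F = 197000 / 96485 = 2.042 mol.
Pb²⁺ + 2 e⁻ → Pb, so n(Pb) = n(e⁻)/2 = 1.021 mol.
m = n·M = 1.021 × 207.2 = 212 g.

212 g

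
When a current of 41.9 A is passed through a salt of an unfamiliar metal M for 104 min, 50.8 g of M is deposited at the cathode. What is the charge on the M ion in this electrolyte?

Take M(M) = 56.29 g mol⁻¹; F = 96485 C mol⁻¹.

+3

Q = I·t = 41.90 A × 6240.0 s = 261500 C, so n(e⁻) = 261500/96485 = 2.710 mol.
n(M) deposited = 50.8 / 56.29 = 0.9025 mol.
Electrons per atom = n(e⁻)/n(M) = 2.710 / 0.9025 = 3.00 ≈ 3, so the ion is M³⁺.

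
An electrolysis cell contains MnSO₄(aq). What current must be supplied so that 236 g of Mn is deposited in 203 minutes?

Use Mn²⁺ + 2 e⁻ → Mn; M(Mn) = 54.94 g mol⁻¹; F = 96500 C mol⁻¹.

68.1 A

n(Mn) = 236 / 54.94 = 4.296 mol.
n(e⁻) = 2 × 4.296 = 8.591 mol.
Q = n(e⁻)·F = 8.591 × 96500 = 829000 C.
I = Q/t = 829000 / 12180 s = 68.1 A.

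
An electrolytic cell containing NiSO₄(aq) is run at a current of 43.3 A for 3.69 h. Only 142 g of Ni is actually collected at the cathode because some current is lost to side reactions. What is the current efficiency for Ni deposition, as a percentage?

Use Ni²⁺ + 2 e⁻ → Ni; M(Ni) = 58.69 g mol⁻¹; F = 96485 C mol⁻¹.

Q = I·t = 43.30 × 13284 = 575200 C; n(e⁻) = 575200/96485 = 5.962 mol.
Theoretical n(Ni) = n(e⁻)/2 = 2.981 mol, i.e. m_theo = 2.981 × 58.69 = 174.9 g.
Efficiency = m_actual / m_theo = 142 / 174.9 = 81.2 %.

81.2 %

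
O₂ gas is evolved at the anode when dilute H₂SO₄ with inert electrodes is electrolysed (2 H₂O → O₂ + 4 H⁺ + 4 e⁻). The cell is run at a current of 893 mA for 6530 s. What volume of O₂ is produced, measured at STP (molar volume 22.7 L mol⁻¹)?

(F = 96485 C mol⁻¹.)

Q = I·t = 0.8930 A × 6530.0 s = 5831 C.
n(e⁻) = Q/F = 5831 / 96485 = 0.06044 mol.
4 electrons are transferred per O₂ molecule, so n(O₂) = 0.06044 / 4 = 0.01511 mol.
V = n × V_m = 0.01511 × 22.7 = 0.343 L.

0.343 L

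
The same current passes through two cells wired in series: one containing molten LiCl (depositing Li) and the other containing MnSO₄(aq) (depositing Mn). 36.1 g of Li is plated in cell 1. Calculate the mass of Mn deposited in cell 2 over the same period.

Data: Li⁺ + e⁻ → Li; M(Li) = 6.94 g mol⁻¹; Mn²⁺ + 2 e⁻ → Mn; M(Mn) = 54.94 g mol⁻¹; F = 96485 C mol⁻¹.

n(Li) = 36.1 / 6.94 = 5.202 mol.
Since Li⁺ + e⁻ → Li, n(e⁻) passed = 1 × 5.202 = 5.202 mol.
Cells in series carry the same charge, so the same 5.202 mol of electrons passes through cell 2.
Mn²⁺ + 2 e⁻ → Mn, so n(Mn) = 5.202 / 2 = 2.601 mol.
m(Mn) = 2.601 × 54.94 = 143 g.

143 g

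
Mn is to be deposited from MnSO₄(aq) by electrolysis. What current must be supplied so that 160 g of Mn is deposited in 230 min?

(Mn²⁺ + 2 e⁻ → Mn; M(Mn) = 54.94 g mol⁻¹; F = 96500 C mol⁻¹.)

n(Mn) = 160 / 54.94 = 2.912 mol.
n(e⁻) = 2 × 2.912 = 5.825 mol.
Q = n(e⁻)·F = 5.825 × 96500 = 562100 C.
I = Q/t = 562100 / 13800 s = 40.7 A.

40.7 A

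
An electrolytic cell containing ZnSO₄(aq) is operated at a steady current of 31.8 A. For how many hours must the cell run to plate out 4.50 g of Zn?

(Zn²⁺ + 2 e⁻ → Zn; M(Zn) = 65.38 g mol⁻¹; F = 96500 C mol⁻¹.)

0.116 h

n(Zn) = m/M = 4.50 / 65.38 = 0.06883 mol.
Each Zn atom requires 2 electrons, so n(e⁻) = 2 × 0.06883 = 0.1377 mol.
Q = n(e⁻)·F = 0.1377 × 96500 = 13280 C.
t = Q/I = 13280 / 31.80 A = 417.7 s = 0.116 h.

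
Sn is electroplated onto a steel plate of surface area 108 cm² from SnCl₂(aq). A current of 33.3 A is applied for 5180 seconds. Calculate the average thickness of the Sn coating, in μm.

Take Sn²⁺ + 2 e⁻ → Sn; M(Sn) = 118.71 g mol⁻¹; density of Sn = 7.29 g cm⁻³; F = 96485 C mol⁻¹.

Q = I·t = 33.30 × 5180.0 = 172500 C; n(e⁻) = 1.788 mol.
n(Sn) = n(e⁻)/2 = 0.8939 mol, so m = 0.8939 × 118.71 = 106.1 g.
Volume = m/ρ = 106.1 / 7.29 = 14.56 cm³.
Thickness = V/A = 14.56 / 108 = 0.135 cm = 1350 μm.

1350 μm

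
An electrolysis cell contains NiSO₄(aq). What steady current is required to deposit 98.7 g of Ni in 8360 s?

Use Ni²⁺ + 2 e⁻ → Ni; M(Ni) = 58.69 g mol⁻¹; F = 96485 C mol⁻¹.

38.8 A

n(Ni) = 98.7 / 58.69 = 1.682 mol.
n(e⁻) = 2 × 1.682 = 3.363 mol.
Q = n(e⁻)·F = 3.363 × 96485 = 324500 C.
I = Q/t = 324500 / 8360.0 s = 38.8 A.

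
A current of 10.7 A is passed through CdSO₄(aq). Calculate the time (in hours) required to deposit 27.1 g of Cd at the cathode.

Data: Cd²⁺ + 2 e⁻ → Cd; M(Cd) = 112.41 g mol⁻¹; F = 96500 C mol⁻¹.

n(Cd) = m/M = 27.1 / 112.41 = 0.2411 mol.
Each Cd atom requires 2 electrons, so n(e⁻) = 2 × 0.2411 = 0.4822 mol.
Q = n(e⁻)·F = 0.4822 × 96500 = 46530 C.
t = Q/I = 46530 / 10.70 A = 4348 s = 1.21 h.

1.21 h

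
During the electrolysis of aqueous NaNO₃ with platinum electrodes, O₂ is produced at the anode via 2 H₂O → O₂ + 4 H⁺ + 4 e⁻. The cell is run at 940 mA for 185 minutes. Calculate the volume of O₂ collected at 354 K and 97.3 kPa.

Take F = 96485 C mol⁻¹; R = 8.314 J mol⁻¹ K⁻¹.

Q = I·t = 0.9400 A × 11100 s = 10430 C.
n(e⁻) = Q/F = 10430 / 96485 = 0.1081 mol.
4 electrons are transferred per O₂ molecule, so n(O₂) = 0.1081 / 4 = 0.02704 mol.
V = nRT/P = (0.02704 × 8.314 × 354) / (97.3 × 10³ Pa) = 8.18 × 10⁻⁴ m³ = 0.818 L.

0.818 L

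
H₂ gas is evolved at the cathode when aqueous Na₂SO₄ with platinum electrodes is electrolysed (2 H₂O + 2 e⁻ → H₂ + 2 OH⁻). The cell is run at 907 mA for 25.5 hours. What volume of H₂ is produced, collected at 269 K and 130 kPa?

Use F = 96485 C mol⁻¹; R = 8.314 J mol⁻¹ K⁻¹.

7.42 L

Q = I·t = 0.9070 A × 91800 s = 83260 C.
n(e⁻) = Q/F = 83260 / 96485 = 0.8630 mol.
2 electrons are transferred per H₂ molecule, so n(H₂) = 0.8630 / 2 = 0.4315 mol.
V = nRT/P = (0.4315 × 8.314 × 269) / (130 × 10³ Pa) = 0.00742 m³ = 7.42 L.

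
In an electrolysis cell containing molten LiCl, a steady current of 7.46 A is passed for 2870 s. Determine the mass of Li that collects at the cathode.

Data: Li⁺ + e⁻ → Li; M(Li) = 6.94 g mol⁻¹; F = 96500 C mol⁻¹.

1.54 g

Q = I·t = 7.460 A × 2870.0 s = 21410 C.
n(e⁻) = Q/F = 21410 / 96500 = 0.2219 mol.
Li⁺ + e⁻ → Li, so n(Li) = n(e⁻)/1 = 0.2219 mol.
m = n·M = 0.2219 × 6.94 = 1.54 g.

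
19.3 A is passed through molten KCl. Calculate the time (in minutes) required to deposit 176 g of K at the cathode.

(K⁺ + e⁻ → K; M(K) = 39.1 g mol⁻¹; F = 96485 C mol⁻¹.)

n(K) = m/M = 176 / 39.1 = 4.501 mol.
Each K atom requires 1 electron, so n(e⁻) = 1 × 4.501 = 4.501 mol.
Q = n(e⁻)·F = 4.501 × 96485 = 434300 C.
t = Q/I = 434300 / 19.30 A = 22500 s = 375 min.

375 min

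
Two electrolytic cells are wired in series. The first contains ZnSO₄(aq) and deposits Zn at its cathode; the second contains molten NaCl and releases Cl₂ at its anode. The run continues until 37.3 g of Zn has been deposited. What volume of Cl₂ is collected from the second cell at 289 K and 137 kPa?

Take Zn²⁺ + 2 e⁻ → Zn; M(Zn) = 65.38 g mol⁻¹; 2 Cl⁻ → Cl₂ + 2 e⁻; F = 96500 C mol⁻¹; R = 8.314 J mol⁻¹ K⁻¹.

n(Zn) = 37.3 / 65.38 = 0.5705 mol, so n(e⁻) = 2 × 0.5705 = 1.141 mol.
The cells are in series, so the same 1.141 mol of electrons passes through the second cell.
2 Cl⁻ → Cl₂ + 2 e⁻ — 2 mol e⁻ per mol Cl₂, so n(Cl₂) = 1.141/2 = 0.5705 mol.
V = nRT/P = (0.5705 × 8.314 × 289) / (137 × 10³) = 0.0100 m³ = 10.0 L.

10.0 L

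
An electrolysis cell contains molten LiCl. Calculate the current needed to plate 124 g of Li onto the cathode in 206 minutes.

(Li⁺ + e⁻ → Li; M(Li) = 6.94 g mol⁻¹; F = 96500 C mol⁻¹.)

n(Li) = 124 / 6.94 = 17.87 mol.
n(e⁻) = 1 × 17.87 = 17.87 mol.
Q = n(e⁻)·F = 17.87 × 96500 = 1724000 C.
I = Q/t = 1724000 / 12360 s = 139 A.

139 A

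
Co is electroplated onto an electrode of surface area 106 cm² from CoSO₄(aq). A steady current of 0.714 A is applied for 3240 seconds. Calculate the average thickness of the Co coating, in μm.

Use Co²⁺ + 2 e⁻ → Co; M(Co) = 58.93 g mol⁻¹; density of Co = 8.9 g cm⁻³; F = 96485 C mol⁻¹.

7.49 μm

Q = I·t = 0.7140 × 3240.0 = 2313 C; n(e⁻) = 0.02398 mol.
n(Co) = n(e⁻)/2 = 0.01199 mol, so m = 0.01199 × 58.93 = 0.7065 g.
Volume = m/ρ = 0.7065 / 8.9 = 0.07938 cm³.
Thickness = V/A = 0.07938 / 106 = 7.49 × 10⁻⁴ cm = 7.49 μm.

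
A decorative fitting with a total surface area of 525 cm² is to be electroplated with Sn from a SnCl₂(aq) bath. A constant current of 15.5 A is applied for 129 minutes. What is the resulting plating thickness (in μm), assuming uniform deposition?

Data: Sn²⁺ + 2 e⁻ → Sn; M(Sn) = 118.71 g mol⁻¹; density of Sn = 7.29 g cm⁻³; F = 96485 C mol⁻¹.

193 μm

Q = I·t = 15.50 × 7740.0 = 120000 C; n(e⁻) = 1.243 mol.
n(Sn) = n(e⁻)/2 = 0.6217 mol, so m = 0.6217 × 118.71 = 73.80 g.
Volume = m/ρ = 73.80 / 7.29 = 10.12 cm³.
Thickness = V/A = 10.12 / 525 = 0.0193 cm = 193 μm.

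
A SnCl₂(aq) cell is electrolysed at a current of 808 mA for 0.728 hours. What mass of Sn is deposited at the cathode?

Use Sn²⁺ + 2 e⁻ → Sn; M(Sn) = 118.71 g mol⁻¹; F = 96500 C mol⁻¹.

Q = I·t = 0.8080 A × 2620.8 s = 2118 C.
n(e⁻) = Q/F = 2118 / 96500 = 0.02194 mol.
Sn²⁺ + 2 e⁻ → Sn, so n(Sn) = n(e⁻)/2 = 0.01097 mol.
m = n·M = 0.01097 × 118.71 = 1.30 g.

1.30 g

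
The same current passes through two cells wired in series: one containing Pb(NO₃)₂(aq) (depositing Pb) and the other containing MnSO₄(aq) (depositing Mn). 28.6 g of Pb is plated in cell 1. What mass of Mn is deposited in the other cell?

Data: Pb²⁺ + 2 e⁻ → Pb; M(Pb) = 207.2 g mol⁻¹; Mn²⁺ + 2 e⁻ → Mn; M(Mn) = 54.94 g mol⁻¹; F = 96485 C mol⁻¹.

n(Pb) = 28.6 / 207.2 = 0.1380 mol.
Since Pb²⁺ + 2 e⁻ → Pb, n(e⁻) passed = 2 × 0.1380 = 0.2761 mol.
Cells in series carry the same charge, so the same 0.2761 mol of electrons passes through cell 2.
Mn²⁺ + 2 e⁻ → Mn, so n(Mn) = 0.2761 / 2 = 0.1380 mol.
m(Mn) = 0.1380 × 54.94 = 7.58 g.

7.58 g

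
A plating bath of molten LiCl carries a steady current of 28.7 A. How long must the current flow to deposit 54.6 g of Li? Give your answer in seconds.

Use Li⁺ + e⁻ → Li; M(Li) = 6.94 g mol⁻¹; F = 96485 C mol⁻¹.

26400 s

n(Li) = m/M = 54.6 / 6.94 = 7.867 mol.
Each Li atom requires 1 electron, so n(e⁻) = 1 × 7.867 = 7.867 mol.
Q = n(e⁻)·F = 7.867 × 96485 = 759100 C.
t = Q/I = 759100 / 28.70 A = 26450 s.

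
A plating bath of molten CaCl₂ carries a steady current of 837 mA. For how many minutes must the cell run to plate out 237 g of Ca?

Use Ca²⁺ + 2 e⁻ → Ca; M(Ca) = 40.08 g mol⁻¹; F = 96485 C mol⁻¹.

22700 min

n(Ca) = m/M = 237 / 40.08 = 5.913 mol.
Each Ca atom requires 2 electrons, so n(e⁻) = 2 × 5.913 = 11.83 mol.
Q = n(e⁻)·F = 11.83 × 96485 = 1141000 C.
t = Q/I = 1141000 / 0.8370 A = 1363000 s = 22700 min.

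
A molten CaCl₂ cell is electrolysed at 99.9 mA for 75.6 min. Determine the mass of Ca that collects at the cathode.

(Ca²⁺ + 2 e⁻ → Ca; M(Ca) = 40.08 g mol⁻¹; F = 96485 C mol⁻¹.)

Q = I·t = 0.09990 A × 4536.0 s = 453.1 C.
n(e⁻) = Q/F = 453.1 / 96485 = 0.004697 mol.
Ca²⁺ + 2 e⁻ → Ca, so n(Ca) = n(e⁻)/2 = 0.002348 mol.
m = n·M = 0.002348 × 40.08 = 0.0941 g.

0.0941 g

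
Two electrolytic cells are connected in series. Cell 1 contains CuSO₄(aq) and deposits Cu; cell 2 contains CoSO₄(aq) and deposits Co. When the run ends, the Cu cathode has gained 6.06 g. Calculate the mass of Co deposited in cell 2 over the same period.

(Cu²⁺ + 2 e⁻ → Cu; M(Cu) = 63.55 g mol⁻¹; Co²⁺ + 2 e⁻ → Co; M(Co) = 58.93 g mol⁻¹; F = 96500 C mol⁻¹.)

n(Cu) = 6.06 / 63.55 = 0.09536 mol.
Since Cu²⁺ + 2 e⁻ → Cu, n(e⁻) passed = 2 × 0.09536 = 0.1907 mol.
Cells in series carry the same charge, so the same 0.1907 mol of electrons passes through cell 2.
Co²⁺ + 2 e⁻ → Co, so n(Co) = 0.1907 / 2 = 0.09536 mol.
m(Co) = 0.09536 × 58.93 = 5.62 g.

5.62 g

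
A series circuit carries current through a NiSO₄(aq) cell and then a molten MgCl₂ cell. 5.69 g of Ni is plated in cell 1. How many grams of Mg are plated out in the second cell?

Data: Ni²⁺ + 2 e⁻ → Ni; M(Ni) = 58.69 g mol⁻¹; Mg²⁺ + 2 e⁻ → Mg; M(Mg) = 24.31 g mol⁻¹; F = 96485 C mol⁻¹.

2.36 g

n(Ni) = 5.69 / 58.69 = 0.09695 mol.
Since Ni²⁺ + 2 e⁻ → Ni, n(e⁻) passed = 2 × 0.09695 = 0.1939 mol.
Cells in series carry the same charge, so the same 0.1939 mol of electrons passes through cell 2.
Mg²⁺ + 2 e⁻ → Mg, so n(Mg) = 0.1939 / 2 = 0.09695 mol.
m(Mg) = 0.09695 × 24.31 = 2.36 g.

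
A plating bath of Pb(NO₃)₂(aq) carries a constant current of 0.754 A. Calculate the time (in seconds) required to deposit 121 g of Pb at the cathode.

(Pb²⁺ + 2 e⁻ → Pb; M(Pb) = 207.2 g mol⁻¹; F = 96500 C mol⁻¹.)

n(Pb) = m/M = 121 / 207.2 = 0.5840 mol.
Each Pb atom requires 2 electrons, so n(e⁻) = 2 × 0.5840 = 1.168 mol.
Q = n(e⁻)·F = 1.168 × 96500 = 112700 C.
t = Q/I = 112700 / 0.7540 A = 149500 s.

1.49 × 10⁵ s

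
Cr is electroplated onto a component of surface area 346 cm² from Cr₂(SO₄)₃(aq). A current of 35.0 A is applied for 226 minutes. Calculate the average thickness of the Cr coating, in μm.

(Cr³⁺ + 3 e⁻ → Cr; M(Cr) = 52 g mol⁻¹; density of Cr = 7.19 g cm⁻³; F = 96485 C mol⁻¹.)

Q = I·t = 35.00 × 13560 = 474600 C; n(e⁻) = 4.919 mol.
n(Cr) = n(e⁻)/3 = 1.640 mol, so m = 1.640 × 52 = 85.26 g.
Volume = m/ρ = 85.26 / 7.19 = 11.86 cm³.
Thickness = V/A = 11.86 / 346 = 0.0343 cm = 343 μm.

343 μm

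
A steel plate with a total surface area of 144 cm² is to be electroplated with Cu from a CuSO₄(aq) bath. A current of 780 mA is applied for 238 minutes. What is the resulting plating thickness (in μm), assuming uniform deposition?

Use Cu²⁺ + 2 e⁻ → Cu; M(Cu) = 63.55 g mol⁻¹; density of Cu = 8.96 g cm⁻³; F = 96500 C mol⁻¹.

28.4 μm

Q = I·t = 0.7800 × 14280 = 11140 C; n(e⁻) = 0.1154 mol.
n(Cu) = n(e⁻)/2 = 0.05771 mol, so m = 0.05771 × 63.55 = 3.668 g.
Volume = m/ρ = 3.668 / 8.96 = 0.4093 cm³.
Thickness = V/A = 0.4093 / 144 = 0.00284 cm = 28.4 μm.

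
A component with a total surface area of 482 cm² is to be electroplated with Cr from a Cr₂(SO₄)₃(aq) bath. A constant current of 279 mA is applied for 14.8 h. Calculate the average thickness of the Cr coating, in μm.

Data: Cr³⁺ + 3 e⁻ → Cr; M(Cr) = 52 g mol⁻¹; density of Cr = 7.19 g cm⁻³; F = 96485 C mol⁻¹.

7.71 μm

Q = I·t = 0.2790 × 53280 = 14870 C; n(e⁻) = 0.1541 mol.
n(Cr) = n(e⁻)/3 = 0.05136 mol, so m = 0.05136 × 52 = 2.670 g.
Volume = m/ρ = 2.670 / 7.19 = 0.3714 cm³.
Thickness = V/A = 0.3714 / 482 = 7.71 × 10⁻⁴ cm = 7.71 μm.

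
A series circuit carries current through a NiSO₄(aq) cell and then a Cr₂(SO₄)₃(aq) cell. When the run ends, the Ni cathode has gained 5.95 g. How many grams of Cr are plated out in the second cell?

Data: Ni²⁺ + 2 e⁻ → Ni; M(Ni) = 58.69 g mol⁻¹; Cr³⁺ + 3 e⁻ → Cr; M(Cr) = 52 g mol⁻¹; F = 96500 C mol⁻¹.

n(Ni) = 5.95 / 58.69 = 0.1014 mol.
Since Ni²⁺ + 2 e⁻ → Ni, n(e⁻) passed = 2 × 0.1014 = 0.2028 mol.
Cells in series carry the same charge, so the same 0.2028 mol of electrons passes through cell 2.
Cr³⁺ + 3 e⁻ → Cr, so n(Cr) = 0.2028 / 3 = 0.06759 mol.
m(Cr) = 0.06759 × 52 = 3.51 g.

3.51 g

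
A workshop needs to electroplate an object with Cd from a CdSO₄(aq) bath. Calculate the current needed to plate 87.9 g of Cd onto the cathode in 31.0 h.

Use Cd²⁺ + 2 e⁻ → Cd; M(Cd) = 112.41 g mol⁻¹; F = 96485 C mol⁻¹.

1.35 A

n(Cd) = 87.9 / 112.41 = 0.7820 mol.
n(e⁻) = 2 × 0.7820 = 1.564 mol.
Q = n(e⁻)·F = 1.564 × 96485 = 150900 C.
I = Q/t = 150900 / 111600 s = 1.35 A.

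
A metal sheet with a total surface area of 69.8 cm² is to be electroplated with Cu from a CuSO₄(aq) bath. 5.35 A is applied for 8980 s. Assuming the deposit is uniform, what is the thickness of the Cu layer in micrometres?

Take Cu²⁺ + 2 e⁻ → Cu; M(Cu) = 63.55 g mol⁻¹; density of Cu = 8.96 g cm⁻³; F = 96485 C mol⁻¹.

253 μm

Q = I·t = 5.350 × 8980.0 = 48040 C; n(e⁻) = 0.4979 mol.
n(Cu) = n(e⁻)/2 = 0.2490 mol, so m = 0.2490 × 63.55 = 15.82 g.
Volume = m/ρ = 15.82 / 8.96 = 1.766 cm³.
Thickness = V/A = 1.766 / 69.8 = 0.0253 cm = 253 μm.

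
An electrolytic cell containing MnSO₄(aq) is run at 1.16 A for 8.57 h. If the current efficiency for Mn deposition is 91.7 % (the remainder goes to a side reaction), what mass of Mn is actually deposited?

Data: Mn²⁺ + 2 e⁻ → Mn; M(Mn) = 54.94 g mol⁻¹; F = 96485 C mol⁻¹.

9.34 g

Q = I·t = 1.160 × 30852 = 35790 C.
n(e⁻) = 35790/96485 = 0.3709 mol; theoretically n(Mn) = 0.3709/2 = 0.1855 mol, m_theo = 10.19 g.
At 91.7 % efficiency, m_actual = 0.917 × 10.19 = 9.34 g.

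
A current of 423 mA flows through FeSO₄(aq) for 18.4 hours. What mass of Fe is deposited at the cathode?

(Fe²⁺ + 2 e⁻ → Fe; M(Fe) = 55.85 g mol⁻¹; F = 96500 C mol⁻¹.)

8.11 g

Q = I·t = 0.4230 A × 66240 s = 28020 C.
n(e⁻) = Q/F = 28020 / 96500 = 0.2904 mol.
Fe²⁺ + 2 e⁻ → Fe, so n(Fe) = n(e⁻)/2 = 0.1452 mol.
m = n·M = 0.1452 × 55.85 = 8.11 g.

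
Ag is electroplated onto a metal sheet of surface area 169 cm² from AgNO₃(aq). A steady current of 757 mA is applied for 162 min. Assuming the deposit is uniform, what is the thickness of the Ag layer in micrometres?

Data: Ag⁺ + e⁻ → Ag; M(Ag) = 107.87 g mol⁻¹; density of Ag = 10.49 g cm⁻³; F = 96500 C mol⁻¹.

Q = I·t = 0.7570 × 9720.0 = 7358 C; n(e⁻) = 0.07625 mol.
n(Ag) = n(e⁻)/1 = 0.07625 mol, so m = 0.07625 × 107.87 = 8.225 g.
Volume = m/ρ = 8.225 / 10.49 = 0.7841 cm³.
Thickness = V/A = 0.7841 / 169 = 0.00464 cm = 46.4 μm.

46.4 μm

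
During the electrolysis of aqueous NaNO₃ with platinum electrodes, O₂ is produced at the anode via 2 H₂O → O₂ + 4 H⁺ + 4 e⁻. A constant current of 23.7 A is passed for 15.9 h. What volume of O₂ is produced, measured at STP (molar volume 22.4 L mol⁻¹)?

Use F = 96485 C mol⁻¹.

Q = I·t = 23.70 A × 57240 s = 1357000 C.
n(e⁻) = Q/F = 1357000 / 96485 = 14.06 mol.
4 electrons are transferred per O₂ molecule, so n(O₂) = 14.06 / 4 = 3.515 mol.
V = n × V_m = 3.515 × 22.4 = 78.7 L.

78.7 L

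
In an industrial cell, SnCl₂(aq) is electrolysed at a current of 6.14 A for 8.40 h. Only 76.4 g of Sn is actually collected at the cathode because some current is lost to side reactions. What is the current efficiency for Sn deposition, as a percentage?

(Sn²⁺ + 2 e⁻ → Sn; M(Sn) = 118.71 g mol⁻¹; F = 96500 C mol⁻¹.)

Q = I·t = 6.140 × 30240 = 185700 C; n(e⁻) = 185700/96500 = 1.924 mol.
Theoretical n(Sn) = n(e⁻)/2 = 0.9620 mol, i.e. m_theo = 0.9620 × 118.71 = 114.2 g.
Efficiency = m_actual / m_theo = 76.4 / 114.2 = 66.9 %.

66.9 %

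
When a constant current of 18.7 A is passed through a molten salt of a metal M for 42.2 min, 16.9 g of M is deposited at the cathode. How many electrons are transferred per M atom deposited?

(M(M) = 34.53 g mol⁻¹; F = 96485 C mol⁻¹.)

Q = I·t = 18.70 A × 2532.0 s = 47350 C, so n(e⁻) = 47350/96485 = 0.4907 mol.
n(M) deposited = 16.9 / 34.53 = 0.4894 mol.
Electrons per atom = n(e⁻)/n(M) = 0.4907 / 0.4894 = 1.00 ≈ 1, so the ion is M⁺.

1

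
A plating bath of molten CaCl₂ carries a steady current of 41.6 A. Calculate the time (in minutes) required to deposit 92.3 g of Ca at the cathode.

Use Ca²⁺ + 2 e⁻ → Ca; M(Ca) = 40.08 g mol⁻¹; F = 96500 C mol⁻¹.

178 min

n(Ca) = m/M = 92.3 / 40.08 = 2.303 mol.
Each Ca atom requires 2 electrons, so n(e⁻) = 2 × 2.303 = 4.606 mol.
Q = n(e⁻)·F = 4.606 × 96500 = 444500 C.
t = Q/I = 444500 / 41.60 A = 10680 s = 178 min.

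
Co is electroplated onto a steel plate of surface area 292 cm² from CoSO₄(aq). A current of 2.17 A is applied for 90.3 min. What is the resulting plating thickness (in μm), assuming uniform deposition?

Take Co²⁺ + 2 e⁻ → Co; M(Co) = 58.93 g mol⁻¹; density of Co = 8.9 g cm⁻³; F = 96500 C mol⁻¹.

Q = I·t = 2.170 × 5418.0 = 11760 C; n(e⁻) = 0.1218 mol.
n(Co) = n(e⁻)/2 = 0.06092 mol, so m = 0.06092 × 58.93 = 3.590 g.
Volume = m/ρ = 3.590 / 8.9 = 0.4034 cm³.
Thickness = V/A = 0.4034 / 292 = 0.00138 cm = 13.8 μm.

13.8 μm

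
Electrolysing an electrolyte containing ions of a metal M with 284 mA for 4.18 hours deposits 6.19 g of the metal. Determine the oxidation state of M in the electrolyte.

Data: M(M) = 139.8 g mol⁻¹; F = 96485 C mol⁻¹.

Q = I·t = 0.2840 A × 15048 s = 4274 C, so n(e⁻) = 4274/96485 = 0.04429 mol.
n(M) deposited = 6.19 / 139.8 = 0.04428 mol.
Electrons per atom = n(e⁻)/n(M) = 0.04429 / 0.04428 = 1.00 ≈ 1, so the ion is M⁺.

+1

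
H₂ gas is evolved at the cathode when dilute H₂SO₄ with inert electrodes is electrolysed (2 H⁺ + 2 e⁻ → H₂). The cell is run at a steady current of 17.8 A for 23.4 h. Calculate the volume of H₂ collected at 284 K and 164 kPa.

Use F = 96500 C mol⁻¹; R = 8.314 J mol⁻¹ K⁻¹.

Q = I·t = 17.80 A × 84240 s = 1499000 C.
n(e⁻) = Q/F = 1499000 / 96500 = 15.54 mol.
2 electrons are transferred per H₂ molecule, so n(H₂) = 15.54 / 2 = 7.769 mol.
V = nRT/P = (7.769 × 8.314 × 284) / (164 × 10³ Pa) = 0.112 m³ = 112 L.

112 L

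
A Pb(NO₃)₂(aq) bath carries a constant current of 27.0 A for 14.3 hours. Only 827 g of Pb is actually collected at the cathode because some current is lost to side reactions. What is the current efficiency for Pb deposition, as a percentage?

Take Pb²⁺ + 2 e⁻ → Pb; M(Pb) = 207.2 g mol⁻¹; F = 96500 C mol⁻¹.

55.4 %

Q = I·t = 27.00 × 51480 = 1390000 C; n(e⁻) = 1390000/96500 = 14.40 mol.
Theoretical n(Pb) = n(e⁻)/2 = 7.202 mol, i.e. m_theo = 7.202 × 207.2 = 1492 g.
Efficiency = m_actual / m_theo = 827 / 1492 = 55.4 %.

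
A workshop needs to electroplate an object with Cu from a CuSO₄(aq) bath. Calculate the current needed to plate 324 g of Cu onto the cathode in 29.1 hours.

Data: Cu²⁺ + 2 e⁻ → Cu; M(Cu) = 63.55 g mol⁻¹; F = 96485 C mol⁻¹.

n(Cu) = 324 / 63.55 = 5.098 mol.
n(e⁻) = 2 × 5.098 = 10.20 mol.
Q = n(e⁻)·F = 10.20 × 96485 = 983800 C.
I = Q/t = 983800 / 104760 s = 9.39 A.

9.39 A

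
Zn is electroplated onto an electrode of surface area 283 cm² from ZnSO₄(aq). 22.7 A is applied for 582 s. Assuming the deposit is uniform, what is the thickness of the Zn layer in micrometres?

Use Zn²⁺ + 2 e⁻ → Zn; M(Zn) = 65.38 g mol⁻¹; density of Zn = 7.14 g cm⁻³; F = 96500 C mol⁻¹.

22.1 μm

Q = I·t = 22.70 × 582.00 = 13210 C; n(e⁻) = 0.1369 mol.
n(Zn) = n(e⁻)/2 = 0.06845 mol, so m = 0.06845 × 65.38 = 4.475 g.
Volume = m/ρ = 4.475 / 7.14 = 0.6268 cm³.
Thickness = V/A = 0.6268 / 283 = 0.00221 cm = 22.1 μm.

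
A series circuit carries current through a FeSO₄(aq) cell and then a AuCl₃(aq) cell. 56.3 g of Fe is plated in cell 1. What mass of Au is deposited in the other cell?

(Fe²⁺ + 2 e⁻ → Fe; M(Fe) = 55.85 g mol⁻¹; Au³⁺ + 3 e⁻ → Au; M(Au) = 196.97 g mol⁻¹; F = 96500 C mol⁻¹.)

n(Fe) = 56.3 / 55.85 = 1.008 mol.
Since Fe²⁺ + 2 e⁻ → Fe, n(e⁻) passed = 2 × 1.008 = 2.016 mol.
Cells in series carry the same charge, so the same 2.016 mol of electrons passes through cell 2.
Au³⁺ + 3 e⁻ → Au, so n(Au) = 2.016 / 3 = 0.6720 mol.
m(Au) = 0.6720 × 196.97 = 132 g.

132 g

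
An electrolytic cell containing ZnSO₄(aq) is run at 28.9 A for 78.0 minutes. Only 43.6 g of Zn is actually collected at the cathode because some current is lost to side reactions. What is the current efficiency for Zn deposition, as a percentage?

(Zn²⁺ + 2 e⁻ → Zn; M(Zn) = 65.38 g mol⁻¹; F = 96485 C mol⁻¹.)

95.1 %

Q = I·t = 28.90 × 4680.0 = 135300 C; n(e⁻) = 135300/96485 = 1.402 mol.
Theoretical n(Zn) = n(e⁻)/2 = 0.7009 mol, i.e. m_theo = 0.7009 × 65.38 = 45.82 g.
Efficiency = m_actual / m_theo = 43.6 / 45.82 = 95.1 %.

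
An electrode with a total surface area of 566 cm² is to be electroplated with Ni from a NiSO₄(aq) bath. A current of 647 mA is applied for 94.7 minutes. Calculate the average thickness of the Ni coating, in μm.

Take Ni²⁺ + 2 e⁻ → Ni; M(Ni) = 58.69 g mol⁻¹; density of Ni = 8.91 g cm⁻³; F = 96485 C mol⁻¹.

2.22 μm

Q = I·t = 0.6470 × 5682.0 = 3676 C; n(e⁻) = 0.03810 mol.
n(Ni) = n(e⁻)/2 = 0.01905 mol, so m = 0.01905 × 58.69 = 1.118 g.
Volume = m/ρ = 1.118 / 8.91 = 0.1255 cm³.
Thickness = V/A = 0.1255 / 566 = 2.22 × 10⁻⁴ cm = 2.22 μm.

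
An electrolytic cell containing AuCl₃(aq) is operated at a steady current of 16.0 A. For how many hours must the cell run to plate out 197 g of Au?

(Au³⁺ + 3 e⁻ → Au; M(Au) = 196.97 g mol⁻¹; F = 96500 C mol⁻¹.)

5.03 h

n(Au) = m/M = 197 / 196.97 = 1.000 mol.
Each Au atom requires 3 electrons, so n(e⁻) = 3 × 1.000 = 3.000 mol.
Q = n(e⁻)·F = 3.000 × 96500 = 289500 C.
t = Q/I = 289500 / 16.00 A = 18100 s = 5.03 h.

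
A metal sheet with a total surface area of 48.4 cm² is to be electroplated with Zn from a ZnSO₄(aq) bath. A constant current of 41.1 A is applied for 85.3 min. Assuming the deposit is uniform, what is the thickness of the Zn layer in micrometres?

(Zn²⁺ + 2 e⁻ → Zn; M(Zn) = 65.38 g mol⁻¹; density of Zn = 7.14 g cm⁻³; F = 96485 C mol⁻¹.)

2060 μm

Q = I·t = 41.10 × 5118.0 = 210300 C; n(e⁻) = 2.180 mol.
n(Zn) = n(e⁻)/2 = 1.090 mol, so m = 1.090 × 65.38 = 71.27 g.
Volume = m/ρ = 71.27 / 7.14 = 9.982 cm³.
Thickness = V/A = 9.982 / 48.4 = 0.206 cm = 2060 μm.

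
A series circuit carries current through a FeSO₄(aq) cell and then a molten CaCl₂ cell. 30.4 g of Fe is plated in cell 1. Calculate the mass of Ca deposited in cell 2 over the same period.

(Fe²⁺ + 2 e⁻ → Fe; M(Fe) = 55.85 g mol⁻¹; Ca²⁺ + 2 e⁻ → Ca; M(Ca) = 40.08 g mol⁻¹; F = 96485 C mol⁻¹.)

21.8 g

n(Fe) = 30.4 / 55.85 = 0.5443 mol.
Since Fe²⁺ + 2 e⁻ → Fe, n(e⁻) passed = 2 × 0.5443 = 1.089 mol.
Cells in series carry the same charge, so the same 1.089 mol of electrons passes through cell 2.
Ca²⁺ + 2 e⁻ → Ca, so n(Ca) = 1.089 / 2 = 0.5443 mol.
m(Ca) = 0.5443 × 40.08 = 21.8 g.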